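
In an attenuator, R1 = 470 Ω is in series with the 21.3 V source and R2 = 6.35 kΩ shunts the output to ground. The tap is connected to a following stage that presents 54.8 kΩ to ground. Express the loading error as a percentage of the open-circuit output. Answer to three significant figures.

0.792 %

The divider's output (Thévenin) resistance is R1‖R2 = 437.6 Ω.
Fractional drop under load = R_th/(R_th + R_L) = 437.6 / (437.6 + 54800) = 0.007922.
So the output falls by 0.792 %.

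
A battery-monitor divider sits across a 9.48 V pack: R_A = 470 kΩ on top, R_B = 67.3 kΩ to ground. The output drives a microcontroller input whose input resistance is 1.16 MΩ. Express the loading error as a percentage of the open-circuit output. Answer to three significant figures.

The divider's output (Thévenin) resistance is R_A‖R_B = 58.87 kΩ.
Fractional drop under load = R_th/(R_th + R_L) = 58.87 / (58.87 + 1160) = 0.04830.
So the output falls by 4.83 %.

4.83 %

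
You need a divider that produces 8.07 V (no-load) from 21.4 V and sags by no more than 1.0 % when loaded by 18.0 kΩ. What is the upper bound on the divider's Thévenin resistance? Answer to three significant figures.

Loading drop = R_th/(R_th + R_L) ≤ 0.0100, so R_th ≤ R_L · ε/(1−ε) = 18.0 kΩ × 0.0100/0.9900 = 182 Ω.

R_th ≤ 182 Ω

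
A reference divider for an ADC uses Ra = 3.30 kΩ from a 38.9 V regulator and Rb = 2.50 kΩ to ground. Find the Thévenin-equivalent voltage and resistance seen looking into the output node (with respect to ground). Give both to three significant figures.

V_th is the open-circuit tap voltage: 38.9 × 2.50/(3.30 + 2.50) = 16.8 V.
With the supply zeroed, Ra and Rb appear in parallel from the tap: R_th = Ra‖Rb = (3.30 × 2.50)/5.800 = 1.42 kΩ.

V_th = 16.8 V, R_th = 1.42 kΩ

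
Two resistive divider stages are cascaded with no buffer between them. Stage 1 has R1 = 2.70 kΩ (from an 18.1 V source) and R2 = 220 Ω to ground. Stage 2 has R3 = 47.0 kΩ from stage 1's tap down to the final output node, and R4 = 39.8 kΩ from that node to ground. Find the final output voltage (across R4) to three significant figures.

V_out ≈ 0.624 V

Stage 2 presents R3+R4 = 86800 Ω as a load on stage 1's tap.
Stage 1's lower leg becomes R2‖(R3+R4) = 219.4 Ω, so V_mid = 18.1 × 219.4/2919 = 1.361 V.
Stage 2 is itself unloaded: V_out = V_mid × R4/(R3+R4) = 1.361 × 39800/86800 = 0.624 V.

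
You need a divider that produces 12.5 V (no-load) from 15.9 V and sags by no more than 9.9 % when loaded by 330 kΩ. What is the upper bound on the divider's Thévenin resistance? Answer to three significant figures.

R_th ≤ 36.3 kΩ

Loading drop = R_th/(R_th + R_L) ≤ 0.0990, so R_th ≤ R_L · ε/(1−ε) = 330 kΩ × 0.0990/0.9010 = 36.3 kΩ.
(Any R1, R2 with R2/(R1+R2) = 0.786 and R1‖R2 ≤ 36.3 kΩ will meet the spec.)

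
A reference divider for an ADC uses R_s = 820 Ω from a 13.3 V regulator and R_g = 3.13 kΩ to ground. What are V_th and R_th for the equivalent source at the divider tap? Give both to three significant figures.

V_th = 10.5 V, R_th = 650 Ω

V_th is the open-circuit tap voltage: 13.3 × 3130/(820 + 3130) = 10.5 V.
With the supply zeroed, R_s and R_g appear in parallel from the tap: R_th = R_s‖R_g = (820 × 3130)/3950 = 650 Ω.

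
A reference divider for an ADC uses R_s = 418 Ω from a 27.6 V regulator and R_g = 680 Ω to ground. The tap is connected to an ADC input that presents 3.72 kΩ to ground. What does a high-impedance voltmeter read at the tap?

V_out ≈ 16.0 V

The load sits in parallel with R_g: R_g‖R_L = (680 × 3720) / (680 + 3720) = 574.9 Ω.
V_out = 27.6 × 574.9 / (418 + 574.9) = 27.6 × 574.9/992.9 = 16.0 V.
(Unloaded it would have been 17.1 V.)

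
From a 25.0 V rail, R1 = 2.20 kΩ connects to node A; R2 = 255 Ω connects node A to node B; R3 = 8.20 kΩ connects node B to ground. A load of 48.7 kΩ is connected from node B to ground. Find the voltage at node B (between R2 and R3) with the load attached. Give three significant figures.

At node B, R3 is in parallel with the load: R3‖R_L = 7018 Ω.
Below node A the resistance is R2 + (R3‖R_L) = 7273 Ω, so V_A = 25.0 × 7273/9473 = 19.19 V.
Then V_B = V_A × (R3‖R_L)/(R2 + R3‖R_L) = 19.19 × 7018/7273 = 18.5 V.

V ≈ 18.5 V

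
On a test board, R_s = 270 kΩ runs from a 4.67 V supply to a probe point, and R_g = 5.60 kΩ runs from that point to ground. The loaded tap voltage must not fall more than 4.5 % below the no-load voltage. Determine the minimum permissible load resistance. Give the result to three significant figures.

R_L(min) ≈ 116 kΩ

Output resistance R_th = R_s‖R_g = (270 × 5.60)/275.6 = 5.486 kΩ.
The fractional drop is R_th/(R_th + R_L); requiring this ≤ 0.0450 gives R_L ≥ R_th(1/0.0450 − 1) = 5.486 × 21.22 = 116 kΩ.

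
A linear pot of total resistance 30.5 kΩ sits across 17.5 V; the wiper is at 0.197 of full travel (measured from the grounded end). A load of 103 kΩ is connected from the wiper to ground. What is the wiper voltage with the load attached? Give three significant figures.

V ≈ 3.29 V

The wiper splits the pot into (1−α)R = 24.49 kΩ above and αR = 6.008 kΩ below.
Lower section ‖ load = 5.677 kΩ.
V_wiper = 17.5 × 5.677/(24.49 + 5.677) = 3.29 V.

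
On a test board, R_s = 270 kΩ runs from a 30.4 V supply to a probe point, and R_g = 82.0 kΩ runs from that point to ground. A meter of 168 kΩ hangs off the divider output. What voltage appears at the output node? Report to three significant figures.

V_out ≈ 5.15 V

The load sits in parallel with R_g: R_g‖R_L = (82.0 × 168) / (82.0 + 168) = 55.10 kΩ.
V_out = 30.4 × 55.10 / (270 + 55.10) = 30.4 × 55.10/325.1 = 5.15 V.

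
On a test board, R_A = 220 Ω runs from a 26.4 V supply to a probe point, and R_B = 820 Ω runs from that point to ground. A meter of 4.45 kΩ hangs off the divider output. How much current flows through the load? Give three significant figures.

I_L ≈ 4.50 mA

R_B‖R_L = 692.4 Ω; V_out = 26.4 × 692.4/912.4 = 20.03 V.
I_L = V_out / R_L = 20.03 / 4.45 kΩ = 4.50 mA.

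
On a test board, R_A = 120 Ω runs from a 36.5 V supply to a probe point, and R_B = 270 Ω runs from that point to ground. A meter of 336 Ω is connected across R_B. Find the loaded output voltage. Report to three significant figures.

V_out ≈ 20.3 V

The load sits in parallel with R_B: R_B‖R_L = (270 × 336) / (270 + 336) = 149.7 Ω.
V_out = 36.5 × 149.7 / (120 + 149.7) = 36.5 × 149.7/269.7 = 20.3 V.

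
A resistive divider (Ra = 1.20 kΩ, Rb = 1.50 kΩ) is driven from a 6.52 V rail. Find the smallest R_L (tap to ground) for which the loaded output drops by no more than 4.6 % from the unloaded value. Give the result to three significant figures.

R_L(min) ≈ 13.8 kΩ

Output resistance R_th = Ra‖Rb = (1200 × 1500)/2700 = 666.7 Ω.
The fractional drop is R_th/(R_th + R_L); requiring this ≤ 0.0460 gives R_L ≥ R_th(1/0.0460 − 1) = 666.7 × 20.74 = 13.8 kΩ.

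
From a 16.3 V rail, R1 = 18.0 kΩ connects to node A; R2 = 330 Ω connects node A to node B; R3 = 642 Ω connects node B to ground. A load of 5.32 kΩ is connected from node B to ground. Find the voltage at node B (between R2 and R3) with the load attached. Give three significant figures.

V ≈ 0.494 V

At node B, R3 is in parallel with the load: R3‖R_L = 572.9 Ω.
Below node A the resistance is R2 + (R3‖R_L) = 902.9 Ω, so V_A = 16.3 × 902.9/18900 = 0.7785 V.
Then V_B = V_A × (R3‖R_L)/(R2 + R3‖R_L) = 0.7785 × 572.9/902.9 = 0.494 V.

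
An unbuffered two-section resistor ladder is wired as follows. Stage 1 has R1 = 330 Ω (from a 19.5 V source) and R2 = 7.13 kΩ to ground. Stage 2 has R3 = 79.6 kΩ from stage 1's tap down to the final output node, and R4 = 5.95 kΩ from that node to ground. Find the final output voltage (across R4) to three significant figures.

V_out ≈ 1.29 V

Stage 2 presents R3+R4 = 85550 Ω as a load on stage 1's tap.
Stage 1's lower leg becomes R2‖(R3+R4) = 6581 Ω, so V_mid = 19.5 × 6581/6911 = 18.57 V.
Stage 2 is itself unloaded: V_out = V_mid × R4/(R3+R4) = 18.57 × 5950/85550 = 1.29 V.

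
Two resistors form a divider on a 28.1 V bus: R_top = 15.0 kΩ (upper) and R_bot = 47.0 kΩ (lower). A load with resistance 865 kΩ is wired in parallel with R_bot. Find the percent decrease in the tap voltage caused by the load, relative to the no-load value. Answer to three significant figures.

1.30 %

The divider's output (Thévenin) resistance is R_top‖R_bot = 11.37 kΩ.
Fractional drop under load = R_th/(R_th + R_L) = 11.37 / (11.37 + 865) = 0.01298.
So the output falls by 1.30 %.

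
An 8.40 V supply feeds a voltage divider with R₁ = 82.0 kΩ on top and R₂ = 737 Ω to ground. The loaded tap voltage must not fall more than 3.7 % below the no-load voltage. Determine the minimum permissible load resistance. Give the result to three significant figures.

R_L(min) ≈ 19.0 kΩ

Output resistance R_th = R₁‖R₂ = (82000 × 737)/82740 = 730.4 Ω.
The fractional drop is R_th/(R_th + R_L); requiring this ≤ 0.0370 gives R_L ≥ R_th(1/0.0370 − 1) = 730.4 × 26.03 = 19.0 kΩ.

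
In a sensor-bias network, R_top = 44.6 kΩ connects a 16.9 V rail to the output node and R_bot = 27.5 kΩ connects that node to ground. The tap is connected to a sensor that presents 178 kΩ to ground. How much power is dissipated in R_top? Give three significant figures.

P ≈ 2.72 mW

Total resistance from the source is R_top + (R_bot‖R_L) = 68.42 kΩ, so I = 16.9/68.42 kΩ = 0.2470 mA.
P = I²·R_top = (0.2470 mA)² × 44.6 kΩ = 2.72 mW.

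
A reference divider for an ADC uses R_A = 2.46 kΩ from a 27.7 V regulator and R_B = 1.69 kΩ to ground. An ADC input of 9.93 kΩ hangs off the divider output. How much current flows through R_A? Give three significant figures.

I ≈ 7.09 mA

R_B‖R_L = 1.444 kΩ, so the source sees R_A + R_B‖R_L = 3.904 kΩ.
I = 27.7 V / 3.904 kΩ = 7.09 mA.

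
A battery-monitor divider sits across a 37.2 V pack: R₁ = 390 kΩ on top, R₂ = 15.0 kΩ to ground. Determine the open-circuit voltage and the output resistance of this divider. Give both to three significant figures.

V_th is the open-circuit tap voltage: 37.2 × 15.0/(390 + 15.0) = 1.38 V.
With the supply zeroed, R₁ and R₂ appear in parallel from the tap: R_th = R₁‖R₂ = (390 × 15.0)/405.0 = 14.4 kΩ.

V_th = 1.38 V, R_th = 14.4 kΩ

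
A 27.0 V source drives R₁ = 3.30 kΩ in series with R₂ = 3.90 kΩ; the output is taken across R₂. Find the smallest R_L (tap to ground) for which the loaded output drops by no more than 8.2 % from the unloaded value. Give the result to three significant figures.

Output resistance R_th = R₁‖R₂ = (3.30 × 3.90)/7.200 = 1.788 kΩ.
The fractional drop is R_th/(R_th + R_L); requiring this ≤ 0.0820 gives R_L ≥ R_th(1/0.0820 − 1) = 1.788 × 11.20 = 20.0 kΩ.

R_L(min) ≈ 20.0 kΩ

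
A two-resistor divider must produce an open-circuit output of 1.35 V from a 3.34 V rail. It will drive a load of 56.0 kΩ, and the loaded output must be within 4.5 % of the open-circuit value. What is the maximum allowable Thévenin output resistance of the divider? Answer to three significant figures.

R_th ≤ 2.64 kΩ

Loading drop = R_th/(R_th + R_L) ≤ 0.0450, so R_th ≤ R_L · ε/(1−ε) = 56.0 kΩ × 0.0450/0.9550 = 2.64 kΩ.
(Any R1, R2 with R2/(R1+R2) = 0.404 and R1‖R2 ≤ 2.64 kΩ will meet the spec.)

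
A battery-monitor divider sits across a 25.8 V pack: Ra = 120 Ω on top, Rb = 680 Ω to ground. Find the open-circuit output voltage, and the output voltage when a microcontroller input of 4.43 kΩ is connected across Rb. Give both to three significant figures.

Unloaded: 21.9 V; loaded: 21.4 V

Open-circuit: V = 25.8 × 680/(120 + 680) = 21.9 V.
With the load, Rb becomes Rb‖R_L = 589.5 Ω, so V = 25.8 × 589.5/709.5 = 21.4 V.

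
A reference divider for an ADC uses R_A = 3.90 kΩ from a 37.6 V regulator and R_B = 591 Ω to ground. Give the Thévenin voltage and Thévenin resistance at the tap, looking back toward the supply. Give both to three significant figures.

V_th is the open-circuit tap voltage: 37.6 × 591/(3900 + 591) = 4.95 V.
With the supply zeroed, R_A and R_B appear in parallel from the tap: R_th = R_A‖R_B = (3900 × 591)/4491 = 513 Ω.

V_th = 4.95 V, R_th = 513 Ω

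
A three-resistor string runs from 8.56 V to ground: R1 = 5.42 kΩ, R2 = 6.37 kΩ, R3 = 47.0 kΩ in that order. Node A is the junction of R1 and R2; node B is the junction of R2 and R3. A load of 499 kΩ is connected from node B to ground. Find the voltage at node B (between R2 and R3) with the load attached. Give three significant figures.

V ≈ 6.72 V

At node B, R3 is in parallel with the load: R3‖R_L = 42.95 kΩ.
Below node A the resistance is R2 + (R3‖R_L) = 49.32 kΩ, so V_A = 8.56 × 49.32/54.74 = 7.713 V.
Then V_B = V_A × (R3‖R_L)/(R2 + R3‖R_L) = 7.713 × 42.95/49.32 = 6.72 V.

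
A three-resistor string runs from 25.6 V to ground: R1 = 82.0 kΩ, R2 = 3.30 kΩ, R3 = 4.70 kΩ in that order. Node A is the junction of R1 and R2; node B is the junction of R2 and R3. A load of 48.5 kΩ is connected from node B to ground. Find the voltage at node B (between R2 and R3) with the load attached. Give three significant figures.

V ≈ 1.22 V

At node B, R3 is in parallel with the load: R3‖R_L = 4.285 kΩ.
Below node A the resistance is R2 + (R3‖R_L) = 7.585 kΩ, so V_A = 25.6 × 7.585/89.58 = 2.167 V.
Then V_B = V_A × (R3‖R_L)/(R2 + R3‖R_L) = 2.167 × 4.285/7.585 = 1.22 V.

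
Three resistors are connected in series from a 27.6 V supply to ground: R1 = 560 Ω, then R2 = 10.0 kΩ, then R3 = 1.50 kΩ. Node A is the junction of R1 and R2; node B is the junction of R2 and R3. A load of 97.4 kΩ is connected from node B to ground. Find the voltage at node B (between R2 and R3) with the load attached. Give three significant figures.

At node B, R3 is in parallel with the load: R3‖R_L = 1477 Ω.
Below node A the resistance is R2 + (R3‖R_L) = 11480 Ω, so V_A = 27.6 × 11480/12040 = 26.32 V.
Then V_B = V_A × (R3‖R_L)/(R2 + R3‖R_L) = 26.32 × 1477/11480 = 3.39 V.

V ≈ 3.39 V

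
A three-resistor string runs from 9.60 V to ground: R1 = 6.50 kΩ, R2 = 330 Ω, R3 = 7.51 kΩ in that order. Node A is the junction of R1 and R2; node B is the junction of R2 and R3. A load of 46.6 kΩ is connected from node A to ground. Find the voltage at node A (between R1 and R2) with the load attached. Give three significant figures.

Below node A the series string R2+R3 = 7840 Ω sits in parallel with the 46600 Ω load: 6711 Ω.
V_A = 9.60 × 6711/(6500 + 6711) = 4.88 V.

V ≈ 4.88 V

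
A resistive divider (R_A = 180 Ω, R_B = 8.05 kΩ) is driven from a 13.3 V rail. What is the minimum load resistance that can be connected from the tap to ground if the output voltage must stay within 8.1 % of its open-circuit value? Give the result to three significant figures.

R_L(min) ≈ 2.00 kΩ

Output resistance R_th = R_A‖R_B = (180 × 8050)/8230 = 176.1 Ω.
The fractional drop is R_th/(R_th + R_L); requiring this ≤ 0.0810 gives R_L ≥ R_th(1/0.0810 − 1) = 176.1 × 11.35 = 2.00 kΩ.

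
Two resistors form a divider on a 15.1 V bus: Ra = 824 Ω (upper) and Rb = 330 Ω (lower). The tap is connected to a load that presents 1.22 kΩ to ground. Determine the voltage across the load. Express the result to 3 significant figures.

The load sits in parallel with Rb: Rb‖R_L = (330 × 1220) / (330 + 1220) = 259.7 Ω.
V_out = 15.1 × 259.7 / (824 + 259.7) = 15.1 × 259.7/1084 = 3.62 V.

V_out ≈ 3.62 V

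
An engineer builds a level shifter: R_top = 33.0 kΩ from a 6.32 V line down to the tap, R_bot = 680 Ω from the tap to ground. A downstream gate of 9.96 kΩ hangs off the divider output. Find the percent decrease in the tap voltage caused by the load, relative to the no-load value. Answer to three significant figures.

The divider's output (Thévenin) resistance is R_top‖R_bot = 666.3 Ω.
Fractional drop under load = R_th/(R_th + R_L) = 666.3 / (666.3 + 9960) = 0.06270.
So the output falls by 6.27 %.

6.27 %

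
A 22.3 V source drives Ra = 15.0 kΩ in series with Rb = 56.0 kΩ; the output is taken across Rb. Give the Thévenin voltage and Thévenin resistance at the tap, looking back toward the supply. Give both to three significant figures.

V_th is the open-circuit tap voltage: 22.3 × 56.0/(15.0 + 56.0) = 17.6 V.
With the supply zeroed, Ra and Rb appear in parallel from the tap: R_th = Ra‖Rb = (15.0 × 56.0)/71.00 = 11.8 kΩ.

V_th = 17.6 V, R_th = 11.8 kΩ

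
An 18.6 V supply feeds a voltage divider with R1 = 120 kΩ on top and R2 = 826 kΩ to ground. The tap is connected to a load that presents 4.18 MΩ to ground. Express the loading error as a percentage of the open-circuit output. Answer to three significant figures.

The divider's output (Thévenin) resistance is R1‖R2 = 104.8 kΩ.
Fractional drop under load = R_th/(R_th + R_L) = 104.8 / (104.8 + 4180) = 0.02445.
So the output falls by 2.45 %.

2.45 %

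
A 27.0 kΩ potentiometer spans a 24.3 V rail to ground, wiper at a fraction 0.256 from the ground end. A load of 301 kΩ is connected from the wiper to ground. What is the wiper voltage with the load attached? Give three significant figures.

V ≈ 6.12 V

The wiper splits the pot into (1−α)R = 20.09 kΩ above and αR = 6.912 kΩ below.
Lower section ‖ load = 6.757 kΩ.
V_wiper = 24.3 × 6.757/(20.09 + 6.757) = 6.12 V.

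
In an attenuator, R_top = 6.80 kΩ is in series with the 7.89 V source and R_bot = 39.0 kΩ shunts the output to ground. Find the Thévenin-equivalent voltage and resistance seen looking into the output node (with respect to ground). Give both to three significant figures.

V_th = 6.72 V, R_th = 5.79 kΩ

V_th is the open-circuit tap voltage: 7.89 × 39.0/(6.80 + 39.0) = 6.72 V.
With the supply zeroed, R_top and R_bot appear in parallel from the tap: R_th = R_top‖R_bot = (6.80 × 39.0)/45.80 = 5.79 kΩ.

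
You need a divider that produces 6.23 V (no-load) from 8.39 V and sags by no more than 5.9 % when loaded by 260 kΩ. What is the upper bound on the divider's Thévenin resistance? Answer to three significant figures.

R_th ≤ 16.3 kΩ

Loading drop = R_th/(R_th + R_L) ≤ 0.0590, so R_th ≤ R_L · ε/(1−ε) = 260 kΩ × 0.0590/0.9410 = 16.3 kΩ.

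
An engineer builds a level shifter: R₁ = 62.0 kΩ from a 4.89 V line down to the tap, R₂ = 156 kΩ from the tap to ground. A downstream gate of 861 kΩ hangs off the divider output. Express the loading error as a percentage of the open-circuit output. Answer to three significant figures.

The divider's output (Thévenin) resistance is R₁‖R₂ = 44.37 kΩ.
Fractional drop under load = R_th/(R_th + R_L) = 44.37 / (44.37 + 861) = 0.04900.
So the output falls by 4.90 %.

4.90 %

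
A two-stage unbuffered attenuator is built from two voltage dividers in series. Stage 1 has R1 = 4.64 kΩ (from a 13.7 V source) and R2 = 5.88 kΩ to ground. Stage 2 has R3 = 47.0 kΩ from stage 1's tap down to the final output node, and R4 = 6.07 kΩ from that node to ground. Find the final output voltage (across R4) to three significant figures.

V_out ≈ 0.835 V

Stage 2 presents R3+R4 = 53.07 kΩ as a load on stage 1's tap.
Stage 1's lower leg becomes R2‖(R3+R4) = 5.293 kΩ, so V_mid = 13.7 × 5.293/9.933 = 7.301 V.
Stage 2 is itself unloaded: V_out = V_mid × R4/(R3+R4) = 7.301 × 6.07/53.07 = 0.835 V.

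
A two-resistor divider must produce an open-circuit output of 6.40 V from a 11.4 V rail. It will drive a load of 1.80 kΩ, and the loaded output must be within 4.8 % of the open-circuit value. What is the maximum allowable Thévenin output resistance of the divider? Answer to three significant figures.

R_th ≤ 90.8 Ω

Loading drop = R_th/(R_th + R_L) ≤ 0.0480, so R_th ≤ R_L · ε/(1−ε) = 1.80 kΩ × 0.0480/0.9520 = 90.8 Ω.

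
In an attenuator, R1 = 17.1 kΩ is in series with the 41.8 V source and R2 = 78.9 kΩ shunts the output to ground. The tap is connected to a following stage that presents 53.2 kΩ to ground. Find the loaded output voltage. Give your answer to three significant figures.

The load sits in parallel with R2: R2‖R_L = (78.9 × 53.2) / (78.9 + 53.2) = 31.78 kΩ.
V_out = 41.8 × 31.78 / (17.1 + 31.78) = 41.8 × 31.78/48.88 = 27.2 V.

V_out ≈ 27.2 V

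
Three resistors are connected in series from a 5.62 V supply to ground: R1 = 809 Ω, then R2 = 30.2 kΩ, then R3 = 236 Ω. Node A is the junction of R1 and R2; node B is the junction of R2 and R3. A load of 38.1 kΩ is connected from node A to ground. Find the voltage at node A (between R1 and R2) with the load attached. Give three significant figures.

Below node A the series string R2+R3 = 30440 Ω sits in parallel with the 38100 Ω load: 16920 Ω.
V_A = 5.62 × 16920/(809 + 16920) = 5.36 V.

V ≈ 5.36 V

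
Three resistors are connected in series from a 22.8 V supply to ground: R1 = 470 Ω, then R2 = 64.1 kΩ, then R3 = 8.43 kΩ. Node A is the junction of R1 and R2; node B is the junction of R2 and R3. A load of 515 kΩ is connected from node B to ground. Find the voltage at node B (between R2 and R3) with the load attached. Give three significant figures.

V ≈ 2.60 V

At node B, R3 is in parallel with the load: R3‖R_L = 8294 Ω.
Below node A the resistance is R2 + (R3‖R_L) = 72390 Ω, so V_A = 22.8 × 72390/72860 = 22.65 V.
Then V_B = V_A × (R3‖R_L)/(R2 + R3‖R_L) = 22.65 × 8294/72390 = 2.60 V.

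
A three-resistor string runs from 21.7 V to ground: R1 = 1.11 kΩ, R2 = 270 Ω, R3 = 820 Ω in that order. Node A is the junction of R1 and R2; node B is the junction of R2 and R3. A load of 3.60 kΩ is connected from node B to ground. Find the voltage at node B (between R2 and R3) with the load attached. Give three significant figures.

At node B, R3 is in parallel with the load: R3‖R_L = 667.9 Ω.
Below node A the resistance is R2 + (R3‖R_L) = 937.9 Ω, so V_A = 21.7 × 937.9/2048 = 9.938 V.
Then V_B = V_A × (R3‖R_L)/(R2 + R3‖R_L) = 9.938 × 667.9/937.9 = 7.08 V.

V ≈ 7.08 V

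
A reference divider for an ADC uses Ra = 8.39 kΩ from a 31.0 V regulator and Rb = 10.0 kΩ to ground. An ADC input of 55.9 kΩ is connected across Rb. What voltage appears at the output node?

The load sits in parallel with Rb: Rb‖R_L = (10.0 × 55.9) / (10.0 + 55.9) = 8.483 kΩ.
V_out = 31.0 × 8.483 / (8.39 + 8.483) = 31.0 × 8.483/16.87 = 15.6 V.

V_out ≈ 15.6 V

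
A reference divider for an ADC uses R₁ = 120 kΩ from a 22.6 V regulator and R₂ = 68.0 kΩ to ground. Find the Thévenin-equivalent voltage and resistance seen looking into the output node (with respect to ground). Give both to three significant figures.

V_th is the open-circuit tap voltage: 22.6 × 68.0/(120 + 68.0) = 8.17 V.
With the supply zeroed, R₁ and R₂ appear in parallel from the tap: R_th = R₁‖R₂ = (120 × 68.0)/188.0 = 43.4 kΩ.

V_th = 8.17 V, R_th = 43.4 kΩ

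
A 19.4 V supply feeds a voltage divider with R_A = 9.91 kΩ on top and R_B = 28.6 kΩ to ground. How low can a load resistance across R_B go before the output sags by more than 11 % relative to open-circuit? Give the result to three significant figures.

Output resistance R_th = R_A‖R_B = (9.91 × 28.6)/38.51 = 7.360 kΩ.
The fractional drop is R_th/(R_th + R_L); requiring this ≤ 0.110 gives R_L ≥ R_th(1/0.110 − 1) = 7.360 × 8.091 = 59.5 kΩ.

R_L(min) ≈ 59.5 kΩ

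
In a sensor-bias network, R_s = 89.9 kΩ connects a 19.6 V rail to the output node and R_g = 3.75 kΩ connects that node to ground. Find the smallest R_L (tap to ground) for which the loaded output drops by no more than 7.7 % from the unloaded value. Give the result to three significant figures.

Output resistance R_th = R_s‖R_g = (89.9 × 3.75)/93.65 = 3.600 kΩ.
The fractional drop is R_th/(R_th + R_L); requiring this ≤ 0.0770 gives R_L ≥ R_th(1/0.0770 − 1) = 3.600 × 11.99 = 43.2 kΩ.

R_L(min) ≈ 43.2 kΩ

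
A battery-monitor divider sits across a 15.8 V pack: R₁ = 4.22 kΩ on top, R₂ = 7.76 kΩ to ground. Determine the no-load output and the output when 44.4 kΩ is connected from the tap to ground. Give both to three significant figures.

Open-circuit: V = 15.8 × 7.76/(4.22 + 7.76) = 10.2 V.
With the load, R₂ becomes R₂‖R_L = 6.606 kΩ, so V = 15.8 × 6.606/10.83 = 9.64 V.

Unloaded: 10.2 V; loaded: 9.64 V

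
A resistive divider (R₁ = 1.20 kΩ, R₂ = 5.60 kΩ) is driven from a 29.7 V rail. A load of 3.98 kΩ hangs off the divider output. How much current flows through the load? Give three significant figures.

R₂‖R_L = 2.327 kΩ; V_out = 29.7 × 2.327/3.527 = 19.59 V.
I_L = V_out / R_L = 19.59 / 3.98 kΩ = 4.92 mA.

I_L ≈ 4.92 mA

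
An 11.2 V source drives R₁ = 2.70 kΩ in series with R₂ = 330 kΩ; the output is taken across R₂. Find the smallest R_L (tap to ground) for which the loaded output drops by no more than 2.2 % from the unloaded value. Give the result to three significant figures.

Output resistance R_th = R₁‖R₂ = (2.70 × 330)/332.7 = 2.678 kΩ.
The fractional drop is R_th/(R_th + R_L); requiring this ≤ 0.0220 gives R_L ≥ R_th(1/0.0220 − 1) = 2.678 × 44.45 = 119 kΩ.

R_L(min) ≈ 119 kΩ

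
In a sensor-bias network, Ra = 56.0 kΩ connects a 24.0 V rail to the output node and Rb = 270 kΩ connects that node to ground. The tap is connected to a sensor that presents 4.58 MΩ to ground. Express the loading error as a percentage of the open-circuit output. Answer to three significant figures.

The divider's output (Thévenin) resistance is Ra‖Rb = 46.38 kΩ.
Fractional drop under load = R_th/(R_th + R_L) = 46.38 / (46.38 + 4580) = 0.01003.
So the output falls by 1.00 %.

1.00 %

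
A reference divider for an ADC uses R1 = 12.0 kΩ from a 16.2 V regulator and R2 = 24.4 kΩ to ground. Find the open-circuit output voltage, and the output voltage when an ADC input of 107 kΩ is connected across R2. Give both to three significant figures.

Unloaded: 10.9 V; loaded: 10.1 V

Open-circuit: V = 16.2 × 24.4/(12.0 + 24.4) = 10.9 V.
With the load, R2 becomes R2‖R_L = 19.87 kΩ, so V = 16.2 × 19.87/31.87 = 10.1 V.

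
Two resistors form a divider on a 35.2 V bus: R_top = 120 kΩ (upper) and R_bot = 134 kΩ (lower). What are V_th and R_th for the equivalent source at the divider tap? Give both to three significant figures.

V_th = 18.6 V, R_th = 63.3 kΩ

V_th is the open-circuit tap voltage: 35.2 × 134/(120 + 134) = 18.6 V.
With the supply zeroed, R_top and R_bot appear in parallel from the tap: R_th = R_top‖R_bot = (120 × 134)/254.0 = 63.3 kΩ.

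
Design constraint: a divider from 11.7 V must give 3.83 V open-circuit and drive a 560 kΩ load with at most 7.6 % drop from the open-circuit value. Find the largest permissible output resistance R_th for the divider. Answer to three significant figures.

R_th ≤ 46.1 kΩ

Loading drop = R_th/(R_th + R_L) ≤ 0.0760, so R_th ≤ R_L · ε/(1−ε) = 560 kΩ × 0.0760/0.9240 = 46.1 kΩ.
(Any R1, R2 with R2/(R1+R2) = 0.327 and R1‖R2 ≤ 46.1 kΩ will meet the spec.)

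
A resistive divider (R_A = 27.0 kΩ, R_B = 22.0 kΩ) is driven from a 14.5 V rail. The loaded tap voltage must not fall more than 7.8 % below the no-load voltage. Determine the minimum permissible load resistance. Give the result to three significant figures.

Output resistance R_th = R_A‖R_B = (27.0 × 22.0)/49.00 = 12.12 kΩ.
The fractional drop is R_th/(R_th + R_L); requiring this ≤ 0.0780 gives R_L ≥ R_th(1/0.0780 − 1) = 12.12 × 11.82 = 143 kΩ.

R_L(min) ≈ 143 kΩ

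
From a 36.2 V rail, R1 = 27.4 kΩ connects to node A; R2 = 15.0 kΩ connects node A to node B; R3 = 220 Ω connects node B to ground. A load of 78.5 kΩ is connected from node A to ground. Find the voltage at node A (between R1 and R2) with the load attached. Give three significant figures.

V ≈ 11.5 V

Below node A the series string R2+R3 = 15220 Ω sits in parallel with the 78500 Ω load: 12750 Ω.
V_A = 36.2 × 12750/(27400 + 12750) = 11.5 V.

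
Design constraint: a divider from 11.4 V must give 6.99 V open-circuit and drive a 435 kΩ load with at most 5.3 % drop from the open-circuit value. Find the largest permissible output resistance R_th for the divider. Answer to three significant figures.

Loading drop = R_th/(R_th + R_L) ≤ 0.0530, so R_th ≤ R_L · ε/(1−ε) = 435 kΩ × 0.0530/0.9470 = 24.3 kΩ.

R_th ≤ 24.3 kΩ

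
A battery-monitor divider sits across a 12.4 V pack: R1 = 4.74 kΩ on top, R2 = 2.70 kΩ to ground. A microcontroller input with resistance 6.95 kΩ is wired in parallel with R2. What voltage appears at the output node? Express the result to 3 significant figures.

V_out ≈ 3.61 V

The load sits in parallel with R2: R2‖R_L = (2.70 × 6.95) / (2.70 + 6.95) = 1.945 kΩ.
V_out = 12.4 × 1.945 / (4.74 + 1.945) = 12.4 × 1.945/6.685 = 3.61 V.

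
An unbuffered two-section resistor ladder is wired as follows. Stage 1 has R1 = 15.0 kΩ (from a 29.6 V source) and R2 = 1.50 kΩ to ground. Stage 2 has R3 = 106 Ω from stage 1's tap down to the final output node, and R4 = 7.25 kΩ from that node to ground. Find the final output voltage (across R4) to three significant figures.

Stage 2 presents R3+R4 = 7356 Ω as a load on stage 1's tap.
Stage 1's lower leg becomes R2‖(R3+R4) = 1246 Ω, so V_mid = 29.6 × 1246/16250 = 2.270 V.
Stage 2 is itself unloaded: V_out = V_mid × R4/(R3+R4) = 2.270 × 7250/7356 = 2.24 V.

V_out ≈ 2.24 V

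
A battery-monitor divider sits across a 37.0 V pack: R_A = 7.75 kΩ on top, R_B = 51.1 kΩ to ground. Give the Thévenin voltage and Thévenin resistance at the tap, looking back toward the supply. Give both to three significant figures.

V_th is the open-circuit tap voltage: 37.0 × 51.1/(7.75 + 51.1) = 32.1 V.
With the supply zeroed, R_A and R_B appear in parallel from the tap: R_th = R_A‖R_B = (7.75 × 51.1)/58.85 = 6.73 kΩ.

V_th = 32.1 V, R_th = 6.73 kΩ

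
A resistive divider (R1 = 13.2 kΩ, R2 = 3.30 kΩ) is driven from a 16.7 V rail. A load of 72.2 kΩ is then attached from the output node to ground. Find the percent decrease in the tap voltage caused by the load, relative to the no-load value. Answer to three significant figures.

3.53 %

The divider's output (Thévenin) resistance is R1‖R2 = 2.640 kΩ.
Fractional drop under load = R_th/(R_th + R_L) = 2.640 / (2.640 + 72.2) = 0.03528.
So the output falls by 3.53 %.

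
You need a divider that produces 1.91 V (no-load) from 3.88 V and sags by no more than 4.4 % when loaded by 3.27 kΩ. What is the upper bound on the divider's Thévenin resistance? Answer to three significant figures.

Loading drop = R_th/(R_th + R_L) ≤ 0.0440, so R_th ≤ R_L · ε/(1−ε) = 3.27 kΩ × 0.0440/0.9560 = 151 Ω.

R_th ≤ 151 Ω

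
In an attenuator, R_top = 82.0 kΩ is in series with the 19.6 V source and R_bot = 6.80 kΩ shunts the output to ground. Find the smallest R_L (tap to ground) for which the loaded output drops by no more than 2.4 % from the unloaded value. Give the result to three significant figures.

R_L(min) ≈ 255 kΩ

Output resistance R_th = R_top‖R_bot = (82.0 × 6.80)/88.80 = 6.279 kΩ.
The fractional drop is R_th/(R_th + R_L); requiring this ≤ 0.0240 gives R_L ≥ R_th(1/0.0240 − 1) = 6.279 × 40.67 = 255 kΩ.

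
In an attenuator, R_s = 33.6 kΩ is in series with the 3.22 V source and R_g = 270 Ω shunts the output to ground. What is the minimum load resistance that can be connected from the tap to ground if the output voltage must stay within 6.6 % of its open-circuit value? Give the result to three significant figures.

Output resistance R_th = R_s‖R_g = (33600 × 270)/33870 = 267.8 Ω.
The fractional drop is R_th/(R_th + R_L); requiring this ≤ 0.0660 gives R_L ≥ R_th(1/0.0660 − 1) = 267.8 × 14.15 = 3.79 kΩ.

R_L(min) ≈ 3.79 kΩ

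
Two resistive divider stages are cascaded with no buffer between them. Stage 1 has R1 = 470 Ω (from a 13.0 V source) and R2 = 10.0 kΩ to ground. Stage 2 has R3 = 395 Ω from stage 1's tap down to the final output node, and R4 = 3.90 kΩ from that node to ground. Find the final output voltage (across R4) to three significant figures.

Stage 2 presents R3+R4 = 4295 Ω as a load on stage 1's tap.
Stage 1's lower leg becomes R2‖(R3+R4) = 3005 Ω, so V_mid = 13.0 × 3005/3475 = 11.24 V.
Stage 2 is itself unloaded: V_out = V_mid × R4/(R3+R4) = 11.24 × 3900/4295 = 10.2 V.

V_out ≈ 10.2 V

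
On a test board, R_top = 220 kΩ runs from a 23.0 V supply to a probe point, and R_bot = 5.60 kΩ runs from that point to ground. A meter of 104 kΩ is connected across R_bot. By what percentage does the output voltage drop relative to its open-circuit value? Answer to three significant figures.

4.99 %

The divider's output (Thévenin) resistance is R_top‖R_bot = 5.461 kΩ.
Fractional drop under load = R_th/(R_th + R_L) = 5.461 / (5.461 + 104) = 0.04989.
So the output falls by 4.99 %.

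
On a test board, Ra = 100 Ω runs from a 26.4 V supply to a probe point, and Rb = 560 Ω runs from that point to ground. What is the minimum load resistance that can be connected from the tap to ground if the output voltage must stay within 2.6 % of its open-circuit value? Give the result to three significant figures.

R_L(min) ≈ 3.18 kΩ

Output resistance R_th = Ra‖Rb = (100 × 560)/660.0 = 84.85 Ω.
The fractional drop is R_th/(R_th + R_L); requiring this ≤ 0.0260 gives R_L ≥ R_th(1/0.0260 − 1) = 84.85 × 37.46 = 3.18 kΩ.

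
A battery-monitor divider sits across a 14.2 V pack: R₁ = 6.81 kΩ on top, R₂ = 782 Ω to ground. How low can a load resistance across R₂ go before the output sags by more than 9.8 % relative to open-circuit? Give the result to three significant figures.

Output resistance R_th = R₁‖R₂ = (6810 × 782)/7592 = 701.5 Ω.
The fractional drop is R_th/(R_th + R_L); requiring this ≤ 0.0980 gives R_L ≥ R_th(1/0.0980 − 1) = 701.5 × 9.204 = 6.46 kΩ.

R_L(min) ≈ 6.46 kΩ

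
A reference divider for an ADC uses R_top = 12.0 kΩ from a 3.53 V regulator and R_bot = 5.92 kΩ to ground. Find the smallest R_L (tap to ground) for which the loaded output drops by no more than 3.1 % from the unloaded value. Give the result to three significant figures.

R_L(min) ≈ 124 kΩ

Output resistance R_th = R_top‖R_bot = (12.0 × 5.92)/17.92 = 3.964 kΩ.
The fractional drop is R_th/(R_th + R_L); requiring this ≤ 0.0310 gives R_L ≥ R_th(1/0.0310 − 1) = 3.964 × 31.26 = 124 kΩ.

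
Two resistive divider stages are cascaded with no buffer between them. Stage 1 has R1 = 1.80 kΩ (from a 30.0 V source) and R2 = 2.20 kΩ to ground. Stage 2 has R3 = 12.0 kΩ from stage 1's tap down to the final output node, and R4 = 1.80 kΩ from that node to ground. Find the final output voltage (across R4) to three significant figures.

Stage 2 presents R3+R4 = 13.80 kΩ as a load on stage 1's tap.
Stage 1's lower leg becomes R2‖(R3+R4) = 1.897 kΩ, so V_mid = 30.0 × 1.897/3.697 = 15.40 V.
Stage 2 is itself unloaded: V_out = V_mid × R4/(R3+R4) = 15.40 × 1.80/13.80 = 2.01 V.

V_out ≈ 2.01 V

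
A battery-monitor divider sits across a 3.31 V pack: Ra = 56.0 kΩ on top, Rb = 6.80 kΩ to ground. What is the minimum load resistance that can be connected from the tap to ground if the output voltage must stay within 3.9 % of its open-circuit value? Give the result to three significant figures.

Output resistance R_th = Ra‖Rb = (56.0 × 6.80)/62.80 = 6.064 kΩ.
The fractional drop is R_th/(R_th + R_L); requiring this ≤ 0.0390 gives R_L ≥ R_th(1/0.0390 − 1) = 6.064 × 24.64 = 149 kΩ.

R_L(min) ≈ 149 kΩ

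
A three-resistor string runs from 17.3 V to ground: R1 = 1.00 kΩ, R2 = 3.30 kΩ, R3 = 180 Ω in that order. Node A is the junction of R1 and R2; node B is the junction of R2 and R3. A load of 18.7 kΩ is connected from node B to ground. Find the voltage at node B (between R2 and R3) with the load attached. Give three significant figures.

V ≈ 0.689 V

At node B, R3 is in parallel with the load: R3‖R_L = 178.3 Ω.
Below node A the resistance is R2 + (R3‖R_L) = 3478 Ω, so V_A = 17.3 × 3478/4478 = 13.44 V.
Then V_B = V_A × (R3‖R_L)/(R2 + R3‖R_L) = 13.44 × 178.3/3478 = 0.689 V.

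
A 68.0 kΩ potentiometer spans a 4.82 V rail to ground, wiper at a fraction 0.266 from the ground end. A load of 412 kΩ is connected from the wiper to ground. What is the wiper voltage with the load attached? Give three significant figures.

The wiper splits the pot into (1−α)R = 49.91 kΩ above and αR = 18.09 kΩ below.
Lower section ‖ load = 17.33 kΩ.
V_wiper = 4.82 × 17.33/(49.91 + 17.33) = 1.24 V.

V ≈ 1.24 V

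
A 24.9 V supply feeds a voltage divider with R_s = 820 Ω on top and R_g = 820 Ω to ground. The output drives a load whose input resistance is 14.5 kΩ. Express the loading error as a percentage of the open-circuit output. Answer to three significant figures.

The divider's output (Thévenin) resistance is R_s‖R_g = 410.0 Ω.
Fractional drop under load = R_th/(R_th + R_L) = 410.0 / (410.0 + 14500) = 0.02750.
So the output falls by 2.75 %.

2.75 %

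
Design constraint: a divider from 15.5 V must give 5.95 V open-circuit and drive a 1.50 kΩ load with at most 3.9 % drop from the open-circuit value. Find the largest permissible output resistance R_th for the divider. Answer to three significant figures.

Loading drop = R_th/(R_th + R_L) ≤ 0.0390, so R_th ≤ R_L · ε/(1−ε) = 1.50 kΩ × 0.0390/0.9610 = 60.9 Ω.
(Any R1, R2 with R2/(R1+R2) = 0.384 and R1‖R2 ≤ 60.9 Ω will meet the spec.)

R_th ≤ 60.9 Ω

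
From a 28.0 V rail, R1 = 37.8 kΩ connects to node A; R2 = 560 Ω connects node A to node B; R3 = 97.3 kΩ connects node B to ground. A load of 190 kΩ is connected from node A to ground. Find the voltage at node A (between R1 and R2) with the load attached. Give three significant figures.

Below node A the series string R2+R3 = 97860 Ω sits in parallel with the 190000 Ω load: 64590 Ω.
V_A = 28.0 × 64590/(37800 + 64590) = 17.7 V.

V ≈ 17.7 V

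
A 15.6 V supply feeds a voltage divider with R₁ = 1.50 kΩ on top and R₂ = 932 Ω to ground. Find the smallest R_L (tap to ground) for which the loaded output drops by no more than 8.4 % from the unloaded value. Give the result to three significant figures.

R_L(min) ≈ 6.27 kΩ

Output resistance R_th = R₁‖R₂ = (1500 × 932)/2432 = 574.8 Ω.
The fractional drop is R_th/(R_th + R_L); requiring this ≤ 0.0840 gives R_L ≥ R_th(1/0.0840 − 1) = 574.8 × 10.90 = 6.27 kΩ.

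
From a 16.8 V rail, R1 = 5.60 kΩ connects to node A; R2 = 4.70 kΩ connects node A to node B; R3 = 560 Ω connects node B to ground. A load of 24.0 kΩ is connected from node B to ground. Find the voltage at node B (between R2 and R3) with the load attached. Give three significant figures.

At node B, R3 is in parallel with the load: R3‖R_L = 547.2 Ω.
Below node A the resistance is R2 + (R3‖R_L) = 5247 Ω, so V_A = 16.8 × 5247/10850 = 8.127 V.
Then V_B = V_A × (R3‖R_L)/(R2 + R3‖R_L) = 8.127 × 547.2/5247 = 0.848 V.

V ≈ 0.848 V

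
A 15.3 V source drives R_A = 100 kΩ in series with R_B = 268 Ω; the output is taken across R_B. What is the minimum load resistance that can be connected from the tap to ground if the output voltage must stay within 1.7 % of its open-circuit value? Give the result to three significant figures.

R_L(min) ≈ 15.5 kΩ

Output resistance R_th = R_A‖R_B = (100000 × 268)/100300 = 267.3 Ω.
The fractional drop is R_th/(R_th + R_L); requiring this ≤ 0.0170 gives R_L ≥ R_th(1/0.0170 − 1) = 267.3 × 57.82 = 15.5 kΩ.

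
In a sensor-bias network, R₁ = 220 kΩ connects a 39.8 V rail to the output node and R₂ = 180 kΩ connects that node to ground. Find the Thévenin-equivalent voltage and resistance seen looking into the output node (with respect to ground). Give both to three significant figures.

V_th is the open-circuit tap voltage: 39.8 × 180/(220 + 180) = 17.9 V.
With the supply zeroed, R₁ and R₂ appear in parallel from the tap: R_th = R₁‖R₂ = (220 × 180)/400.0 = 99.0 kΩ.

V_th = 17.9 V, R_th = 99.0 kΩ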